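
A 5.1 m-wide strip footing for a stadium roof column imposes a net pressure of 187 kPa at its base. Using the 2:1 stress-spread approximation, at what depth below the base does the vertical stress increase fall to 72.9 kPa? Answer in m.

z ≈ 7.98 m

2:1 spreading — at depth z the loaded area has grown by z in each plan dimension:
qB/(B+z) = Δσ_z ⇒ z = qB/Δσ_z − B = 187×5.1/72.9 − 5.1 = 7.982 m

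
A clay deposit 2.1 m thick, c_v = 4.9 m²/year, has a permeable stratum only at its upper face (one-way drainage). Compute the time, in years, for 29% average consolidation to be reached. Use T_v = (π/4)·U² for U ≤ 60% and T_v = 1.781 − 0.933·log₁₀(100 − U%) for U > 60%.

Drainage path length: H_d = H = 2.1 m (single drainage).
U ≤ 60%: T_v = (π/4)·U² = (π/4)×0.29² = 0.066052.
t = T_v·H_d²/c_v = 0.066052×2.1²/4.9 = 0.05945 years.

t ≈ 0.0594 years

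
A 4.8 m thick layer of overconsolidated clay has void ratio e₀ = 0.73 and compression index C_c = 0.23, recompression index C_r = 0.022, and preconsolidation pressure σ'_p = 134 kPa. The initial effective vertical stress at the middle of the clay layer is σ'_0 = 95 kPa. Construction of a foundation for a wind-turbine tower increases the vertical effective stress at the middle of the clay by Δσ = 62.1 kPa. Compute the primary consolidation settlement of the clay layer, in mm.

S_c ≈ 53.2 mm

Final effective stress: σ'_f = 95 + 62.1 = 157.1 kPa.
σ'_f = 157.1 > σ'_p = 134 kPa, so the stress path crosses the preconsolidation pressure — recompression up to σ'_p, then virgin compression beyond:
S_c = H/(1+e₀)·[C_r·log₁₀(σ'_p/σ'_0) + C_c·log₁₀(σ'_f/σ'_p)]
    = 4.8/1.73 × [0.022×log₁₀(134/95) + 0.23×log₁₀(157.1/134)]
    = 2.7746 × [0.0032864 + 0.015886] = 0.0532 m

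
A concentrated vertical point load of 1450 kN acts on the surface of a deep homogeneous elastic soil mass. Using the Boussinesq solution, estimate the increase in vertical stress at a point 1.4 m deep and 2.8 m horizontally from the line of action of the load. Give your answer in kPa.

Δσ_z ≈ 6.32 kPa

Boussinesq vertical stress below a point load on an elastic half-space:
Δσ_z = 3P/(2πz²) · [1 + (r/z)²]^(−5/2)
r/z = 2.8/1.4 = 2; [1+(r/z)²]^(−5/2) = 0.017889.
Δσ_z = 3×1450/(2π×1.4²) × 0.017889 = 353.23 × 0.017889 = 6.319 kPa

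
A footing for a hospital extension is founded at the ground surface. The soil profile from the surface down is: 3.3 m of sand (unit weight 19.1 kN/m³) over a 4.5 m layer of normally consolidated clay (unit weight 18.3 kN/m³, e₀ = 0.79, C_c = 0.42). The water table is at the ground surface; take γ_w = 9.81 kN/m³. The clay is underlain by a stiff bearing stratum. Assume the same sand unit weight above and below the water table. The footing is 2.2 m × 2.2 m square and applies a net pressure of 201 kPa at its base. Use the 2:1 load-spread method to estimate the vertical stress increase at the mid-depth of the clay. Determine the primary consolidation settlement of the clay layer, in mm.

S_c ≈ 129 mm

Mid-depth of clay below the ground surface: z = 3.3 + 4.5/2 = 5.55 m.
Total vertical stress at mid-clay: σ_v = 19.1×3.3 + 18.3×2.25 = 104.21 kPa.
Pore pressure: u = 9.81×(5.55 − 0) = 54.446 kPa.
Initial effective stress: σ'_0 = σ_v − u = 104.21 − 54.446 = 49.764 kPa.
Stress increase at mid-clay by the 2:1 spreading method:
Δσ = qBL/((B+z)(L+z)) = 201×2.2×2.2/((2.2+5.55)(2.2+5.55)) = 16.197 kPa
Final effective stress: σ'_f = σ'_0 + Δσ = 49.764 + 16.197 = 65.961 kPa.
Normally consolidated clay, so the full stress increment lies on the virgin compression line:
S_c = C_c·H/(1+e₀)·log₁₀(σ'_f/σ'_0) = 0.42×4.5/(1+0.79)×log₁₀(65.961/49.764)
    = 1.0559 × 0.12237 = 0.1292 m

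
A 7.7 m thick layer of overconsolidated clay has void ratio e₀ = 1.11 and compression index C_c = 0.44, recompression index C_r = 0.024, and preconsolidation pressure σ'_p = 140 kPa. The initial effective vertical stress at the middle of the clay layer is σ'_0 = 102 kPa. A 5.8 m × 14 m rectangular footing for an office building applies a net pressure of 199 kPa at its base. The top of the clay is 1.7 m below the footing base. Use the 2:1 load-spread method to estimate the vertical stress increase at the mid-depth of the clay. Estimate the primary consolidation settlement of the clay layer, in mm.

Mid-depth of clay below the footing base: z = 1.7 + 7.7/2 = 5.55 m.
Stress increase at mid-clay by the 2:1 spreading method:
Δσ = qBL/((B+z)(L+z)) = 199×5.8×14/((5.8+5.55)(14+5.55)) = 72.823 kPa
Final effective stress: σ'_f = 102 + 72.823 = 174.82 kPa.
σ'_f = 174.82 > σ'_p = 140 kPa, so the stress path crosses the preconsolidation pressure — recompression up to σ'_p, then virgin compression beyond:
S_c = H/(1+e₀)·[C_r·log₁₀(σ'_p/σ'_0) + C_c·log₁₀(σ'_f/σ'_p)]
    = 7.7/2.11 × [0.024×log₁₀(140/102) + 0.44×log₁₀(174.82/140)]
    = 3.6493 × [0.0033007 + 0.042444] = 0.1669 m

S_c ≈ 167 mm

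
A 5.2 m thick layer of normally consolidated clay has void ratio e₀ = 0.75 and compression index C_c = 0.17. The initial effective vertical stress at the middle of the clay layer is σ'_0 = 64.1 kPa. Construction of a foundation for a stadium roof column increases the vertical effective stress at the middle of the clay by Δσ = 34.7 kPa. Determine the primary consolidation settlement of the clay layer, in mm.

S_c ≈ 94.9 mm

Final effective stress: σ'_f = σ'_0 + Δσ = 64.1 + 34.7 = 98.8 kPa.
Normally consolidated clay, so the full stress increment lies on the virgin compression line:
S_c = C_c·H/(1+e₀)·log₁₀(σ'_f/σ'_0) = 0.17×5.2/(1+0.75)×log₁₀(98.8/64.1)
    = 0.50514 × 0.1879 = 0.09492 m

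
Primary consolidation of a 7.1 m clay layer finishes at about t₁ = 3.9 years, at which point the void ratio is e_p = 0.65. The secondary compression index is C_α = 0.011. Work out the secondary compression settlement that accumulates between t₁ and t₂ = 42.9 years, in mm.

S_s ≈ 49.3 mm

Secondary compression: S_s = C_α·H/(1+e_p)·log₁₀(t₂/t₁)
S_s = 0.011×7.1/(1+0.65)×log₁₀(42.9/3.9)
    = 0.04733 × 1.041 = 0.04929 m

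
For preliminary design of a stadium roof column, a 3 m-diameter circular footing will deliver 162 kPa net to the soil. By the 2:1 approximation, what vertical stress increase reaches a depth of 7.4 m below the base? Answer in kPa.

Δσ_z ≈ 13.5 kPa

By the 2:1 method the load spreads at 1 horizontal : 2 vertical, so at depth z the loaded area has grown by z in each plan dimension:
Δσ ≈ qD²/(D+z)² = 162×3²/(3+7.4)² = 13.48 kPa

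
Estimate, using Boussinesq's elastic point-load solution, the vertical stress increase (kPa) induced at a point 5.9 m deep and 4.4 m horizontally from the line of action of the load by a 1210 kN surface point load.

Boussinesq vertical stress below a point load on an elastic half-space:
Δσ_z = 3P/(2πz²) · [1 + (r/z)²]^(−5/2)
r/z = 4.4/5.9 = 0.74576; [1+(r/z)²]^(−5/2) = 0.33103.
Δσ_z = 3×1210/(2π×5.9²) × 0.33103 = 16.597 × 0.33103 = 5.494 kPa

Δσ_z ≈ 5.49 kPa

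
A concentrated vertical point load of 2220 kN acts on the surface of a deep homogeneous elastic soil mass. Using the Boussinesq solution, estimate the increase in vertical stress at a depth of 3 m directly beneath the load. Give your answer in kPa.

Δσ_z ≈ 118 kPa

Boussinesq vertical stress below a point load on an elastic half-space:
Δσ_z = 3P/(2πz²) · [1 + (r/z)²]^(−5/2)
r/z = 0/3 = 0; [1+(r/z)²]^(−5/2) = 1.
Δσ_z = 3×2220/(2π×3²) × 1 = 117.77 × 1 = 117.8 kPa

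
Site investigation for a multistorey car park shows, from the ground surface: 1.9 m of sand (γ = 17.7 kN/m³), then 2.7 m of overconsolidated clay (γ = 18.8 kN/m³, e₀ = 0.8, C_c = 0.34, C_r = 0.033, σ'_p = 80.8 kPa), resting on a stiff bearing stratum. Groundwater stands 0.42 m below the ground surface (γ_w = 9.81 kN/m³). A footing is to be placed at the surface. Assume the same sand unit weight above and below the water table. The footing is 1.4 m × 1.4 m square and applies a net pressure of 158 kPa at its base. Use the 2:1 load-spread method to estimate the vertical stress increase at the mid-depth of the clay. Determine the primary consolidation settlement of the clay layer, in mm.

S_c ≈ 8.11 mm

Mid-depth of clay below the ground surface: z = 1.9 + 2.7/2 = 3.25 m.
Total vertical stress at mid-clay: σ_v = 17.7×1.9 + 18.8×1.35 = 59.01 kPa.
Pore pressure: u = 9.81×(3.25 − 0.42) = 27.762 kPa.
Initial effective stress: σ'_0 = σ_v − u = 59.01 − 27.762 = 31.248 kPa.
Stress increase at mid-clay by the 2:1 spreading method:
Δσ = qBL/((B+z)(L+z)) = 158×1.4×1.4/((1.4+3.25)(1.4+3.25)) = 14.322 kPa
Final effective stress: σ'_f = 31.248 + 14.322 = 45.57 kPa.
σ'_f = 45.57 ≤ σ'_p = 80.8 kPa, so the clay remains overconsolidated and only the recompression index applies:
S_c = C_r·H/(1+e₀)·log₁₀(σ'_f/σ'_0) = 0.033×2.7/1.8×log₁₀(45.57/31.248)
    = 0.0495 × 0.16386 = 0.008111 m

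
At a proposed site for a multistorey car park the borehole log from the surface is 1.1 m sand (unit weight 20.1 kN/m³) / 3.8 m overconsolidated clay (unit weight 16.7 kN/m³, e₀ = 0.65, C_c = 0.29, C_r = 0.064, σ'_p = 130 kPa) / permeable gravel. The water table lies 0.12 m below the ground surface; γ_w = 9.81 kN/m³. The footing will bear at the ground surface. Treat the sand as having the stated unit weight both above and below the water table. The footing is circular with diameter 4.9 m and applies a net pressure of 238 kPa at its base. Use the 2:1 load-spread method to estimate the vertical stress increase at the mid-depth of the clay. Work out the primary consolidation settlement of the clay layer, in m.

Mid-depth of clay below the ground surface: z = 1.1 + 3.8/2 = 3 m.
Total vertical stress at mid-clay: σ_v = 20.1×1.1 + 16.7×1.9 = 53.84 kPa.
Pore pressure: u = 9.81×(3 − 0.12) = 28.253 kPa.
Initial effective stress: σ'_0 = σ_v − u = 53.84 − 28.253 = 25.587 kPa.
Stress increase at mid-clay by the 2:1 spreading method:
Δσ ≈ qD²/(D+z)² = 238×4.9²/(4.9+3)² = 91.562 kPa
Final effective stress: σ'_f = 25.587 + 91.562 = 117.15 kPa.
σ'_f = 117.15 ≤ σ'_p = 130 kPa, so the clay remains overconsolidated and only the recompression index applies:
S_c = C_r·H/(1+e₀)·log₁₀(σ'_f/σ'_0) = 0.064×3.8/1.65×log₁₀(117.15/25.587)
    = 0.14739 × 0.66072 = 0.09738 m

S_c ≈ 0.0974 m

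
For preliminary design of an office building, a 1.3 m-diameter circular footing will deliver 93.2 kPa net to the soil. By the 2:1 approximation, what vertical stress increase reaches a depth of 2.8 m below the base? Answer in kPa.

By the 2:1 method the load spreads at 1 horizontal : 2 vertical, so at depth z the loaded area has grown by z in each plan dimension:
Δσ ≈ qD²/(D+z)² = 93.2×1.3²/(1.3+2.8)² = 9.3699 kPa

Δσ_z ≈ 9.37 kPa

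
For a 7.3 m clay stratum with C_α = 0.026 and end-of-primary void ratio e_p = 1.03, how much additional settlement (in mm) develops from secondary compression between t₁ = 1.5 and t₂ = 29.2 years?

S_s ≈ 121 mm

Secondary compression: S_s = C_α·H/(1+e_p)·log₁₀(t₂/t₁)
S_s = 0.026×7.3/(1+1.03)×log₁₀(29.2/1.5)
    = 0.0935 × 1.289 = 0.1205 m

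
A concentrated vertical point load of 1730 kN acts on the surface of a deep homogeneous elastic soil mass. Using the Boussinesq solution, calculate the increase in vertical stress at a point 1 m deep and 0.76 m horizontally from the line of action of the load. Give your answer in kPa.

Boussinesq vertical stress below a point load on an elastic half-space:
Δσ_z = 3P/(2πz²) · [1 + (r/z)²]^(−5/2)
r/z = 0.76/1 = 0.76; [1+(r/z)²]^(−5/2) = 0.3199.
Δσ_z = 3×1730/(2π×1²) × 0.3199 = 826.01 × 0.3199 = 264.2 kPa

Δσ_z ≈ 264 kPa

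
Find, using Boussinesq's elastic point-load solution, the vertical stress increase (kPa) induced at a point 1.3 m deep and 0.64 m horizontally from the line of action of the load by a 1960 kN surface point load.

Boussinesq vertical stress below a point load on an elastic half-space:
Δσ_z = 3P/(2πz²) · [1 + (r/z)²]^(−5/2)
r/z = 0.64/1.3 = 0.49231; [1+(r/z)²]^(−5/2) = 0.58127.
Δσ_z = 3×1960/(2π×1.3²) × 0.58127 = 553.75 × 0.58127 = 321.9 kPa

Δσ_z ≈ 322 kPa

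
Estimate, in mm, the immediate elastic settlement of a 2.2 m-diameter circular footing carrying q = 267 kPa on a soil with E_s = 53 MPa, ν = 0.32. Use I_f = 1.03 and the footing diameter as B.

S_e ≈ 10.2 mm

Immediate (elastic) settlement: S_e = q·B·(1−ν²)/E_s · I_f.
E_s = 53 MPa = 53000 kPa.
S_e = 267 × 2.2 × (1 − 0.32²) / 53000 × 1.03
    = 267 × 2.2 × 0.8976 / 53000 × 1.03
    = 0.01025 m = 10.25 mm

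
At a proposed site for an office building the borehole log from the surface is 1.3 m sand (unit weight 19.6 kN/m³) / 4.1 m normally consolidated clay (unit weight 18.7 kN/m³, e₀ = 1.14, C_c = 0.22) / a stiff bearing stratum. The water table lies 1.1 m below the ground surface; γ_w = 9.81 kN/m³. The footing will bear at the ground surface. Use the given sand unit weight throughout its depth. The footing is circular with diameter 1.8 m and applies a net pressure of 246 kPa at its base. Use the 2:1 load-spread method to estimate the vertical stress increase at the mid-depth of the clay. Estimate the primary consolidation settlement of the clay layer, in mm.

S_c ≈ 99.3 mm

Mid-depth of clay below the ground surface: z = 1.3 + 4.1/2 = 3.35 m.
Total vertical stress at mid-clay: σ_v = 19.6×1.3 + 18.7×2.05 = 63.815 kPa.
Pore pressure: u = 9.81×(3.35 − 1.1) = 22.073 kPa.
Initial effective stress: σ'_0 = σ_v − u = 63.815 − 22.073 = 41.742 kPa.
Stress increase at mid-clay by the 2:1 spreading method:
Δσ ≈ qD²/(D+z)² = 246×1.8²/(1.8+3.35)² = 30.051 kPa
Final effective stress: σ'_f = σ'_0 + Δσ = 41.742 + 30.051 = 71.793 kPa.
Normally consolidated clay, so the full stress increment lies on the virgin compression line:
S_c = C_c·H/(1+e₀)·log₁₀(σ'_f/σ'_0) = 0.22×4.1/(1+1.14)×log₁₀(71.793/41.742)
    = 0.4215 × 0.23551 = 0.09927 m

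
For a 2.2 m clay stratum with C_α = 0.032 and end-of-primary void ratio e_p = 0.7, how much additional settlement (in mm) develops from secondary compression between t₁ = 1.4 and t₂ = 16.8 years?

Secondary compression: S_s = C_α·H/(1+e_p)·log₁₀(t₂/t₁)
S_s = 0.032×2.2/(1+0.7)×log₁₀(16.8/1.4)
    = 0.04141 × 1.079 = 0.04469 m

S_s ≈ 44.7 mm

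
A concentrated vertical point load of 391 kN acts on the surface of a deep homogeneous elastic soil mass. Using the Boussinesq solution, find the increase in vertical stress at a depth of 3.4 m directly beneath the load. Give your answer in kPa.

Boussinesq vertical stress below a point load on an elastic half-space:
Δσ_z = 3P/(2πz²) · [1 + (r/z)²]^(−5/2)
r/z = 0/3.4 = 0; [1+(r/z)²]^(−5/2) = 1.
Δσ_z = 3×391/(2π×3.4²) × 1 = 16.15 × 1 = 16.15 kPa

Δσ_z ≈ 16.1 kPa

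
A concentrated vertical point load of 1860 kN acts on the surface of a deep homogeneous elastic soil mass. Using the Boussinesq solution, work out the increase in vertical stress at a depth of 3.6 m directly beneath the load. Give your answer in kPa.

Δσ_z ≈ 68.5 kPa

Boussinesq vertical stress below a point load on an elastic half-space:
Δσ_z = 3P/(2πz²) · [1 + (r/z)²]^(−5/2)
r/z = 0/3.6 = 0; [1+(r/z)²]^(−5/2) = 1.
Δσ_z = 3×1860/(2π×3.6²) × 1 = 68.525 × 1 = 68.53 kPa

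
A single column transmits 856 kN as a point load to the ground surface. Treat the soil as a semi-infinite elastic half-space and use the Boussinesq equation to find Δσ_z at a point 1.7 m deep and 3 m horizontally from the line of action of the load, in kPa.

Δσ_z ≈ 4.12 kPa

Boussinesq vertical stress below a point load on an elastic half-space:
Δσ_z = 3P/(2πz²) · [1 + (r/z)²]^(−5/2)
r/z = 3/1.7 = 1.7647; [1+(r/z)²]^(−5/2) = 0.029127.
Δσ_z = 3×856/(2π×1.7²) × 0.029127 = 141.42 × 0.029127 = 4.119 kPa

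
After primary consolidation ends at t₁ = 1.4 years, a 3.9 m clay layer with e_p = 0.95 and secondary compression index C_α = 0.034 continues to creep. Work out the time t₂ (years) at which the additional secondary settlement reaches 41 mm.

S_s = C_α·H/(1+e_p)·log₁₀(t₂/t₁) ⇒ log₁₀(t₂/t₁) = S_s·(1+e_p)/(C_α·H).
log₁₀(t₂/t₁) = 0.041 × (1+0.95) / (0.034×3.9) = 0.6029
t₂ = t₁ × 10^0.6029 = 1.4 × 4.008 = 5.611 years

t₂ ≈ 5.61 years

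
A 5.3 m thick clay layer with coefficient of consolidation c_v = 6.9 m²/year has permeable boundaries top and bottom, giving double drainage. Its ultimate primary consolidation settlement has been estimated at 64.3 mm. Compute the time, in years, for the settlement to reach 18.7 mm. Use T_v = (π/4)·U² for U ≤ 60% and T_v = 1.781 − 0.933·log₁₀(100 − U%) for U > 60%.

Drainage path length: H_d = H/2 = 2.65 m (double drainage).
U = S(t)/S_ult = 18.7/64.3 = 0.2908.
U ≤ 60%: T_v = (π/4)·U² = (π/4)×0.29082² = 0.066428.
t = T_v·H_d²/c_v = 0.066428×2.65²/6.9 = 0.06761 years.

t ≈ 0.0676 years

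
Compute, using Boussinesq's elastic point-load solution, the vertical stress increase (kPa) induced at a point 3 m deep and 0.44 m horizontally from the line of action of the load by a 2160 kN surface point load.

Boussinesq vertical stress below a point load on an elastic half-space:
Δσ_z = 3P/(2πz²) · [1 + (r/z)²]^(−5/2)
r/z = 0.44/3 = 0.14667; [1+(r/z)²]^(−5/2) = 0.94818.
Δσ_z = 3×2160/(2π×3²) × 0.94818 = 114.59 × 0.94818 = 108.7 kPa

Δσ_z ≈ 109 kPa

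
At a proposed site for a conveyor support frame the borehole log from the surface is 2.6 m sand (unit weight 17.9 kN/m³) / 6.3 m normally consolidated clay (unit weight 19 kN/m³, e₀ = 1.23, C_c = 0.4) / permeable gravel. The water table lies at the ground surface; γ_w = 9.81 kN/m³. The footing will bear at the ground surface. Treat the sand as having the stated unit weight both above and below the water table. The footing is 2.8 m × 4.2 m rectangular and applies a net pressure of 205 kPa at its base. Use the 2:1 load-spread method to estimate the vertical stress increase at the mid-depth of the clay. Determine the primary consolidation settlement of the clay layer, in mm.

Mid-depth of clay below the ground surface: z = 2.6 + 6.3/2 = 5.75 m.
Total vertical stress at mid-clay: σ_v = 17.9×2.6 + 19×3.15 = 106.39 kPa.
Pore pressure: u = 9.81×(5.75 − 0) = 56.408 kPa.
Initial effective stress: σ'_0 = σ_v − u = 106.39 − 56.408 = 49.982 kPa.
Stress increase at mid-clay by the 2:1 spreading method:
Δσ = qBL/((B+z)(L+z)) = 205×2.8×4.2/((2.8+5.75)(4.2+5.75)) = 28.338 kPa
Final effective stress: σ'_f = σ'_0 + Δσ = 49.982 + 28.338 = 78.32 kPa.
Normally consolidated clay, so the full stress increment lies on the virgin compression line:
S_c = C_c·H/(1+e₀)·log₁₀(σ'_f/σ'_0) = 0.4×6.3/(1+1.23)×log₁₀(78.32/49.982)
    = 1.13 × 0.19506 = 0.2204 m

S_c ≈ 220 mm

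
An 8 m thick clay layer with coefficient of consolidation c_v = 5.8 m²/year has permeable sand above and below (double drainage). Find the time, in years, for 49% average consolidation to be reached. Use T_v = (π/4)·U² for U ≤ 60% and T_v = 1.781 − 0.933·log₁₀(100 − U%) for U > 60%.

Drainage path length: H_d = H/2 = 4 m (double drainage).
U ≤ 60%: T_v = (π/4)·U² = (π/4)×0.49² = 0.18857.
t = T_v·H_d²/c_v = 0.18857×4²/5.8 = 0.5202 years.

t ≈ 0.52 years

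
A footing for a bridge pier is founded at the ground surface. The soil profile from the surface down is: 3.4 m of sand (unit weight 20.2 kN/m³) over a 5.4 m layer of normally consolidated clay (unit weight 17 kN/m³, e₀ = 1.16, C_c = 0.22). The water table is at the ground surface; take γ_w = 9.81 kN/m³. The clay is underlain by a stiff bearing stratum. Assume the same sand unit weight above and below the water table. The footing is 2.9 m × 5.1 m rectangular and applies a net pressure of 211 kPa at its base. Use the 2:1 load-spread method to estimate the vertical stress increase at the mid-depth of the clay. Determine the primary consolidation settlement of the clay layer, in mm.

S_c ≈ 107 mm

Mid-depth of clay below the ground surface: z = 3.4 + 5.4/2 = 6.1 m.
Total vertical stress at mid-clay: σ_v = 20.2×3.4 + 17×2.7 = 114.58 kPa.
Pore pressure: u = 9.81×(6.1 − 0) = 59.841 kPa.
Initial effective stress: σ'_0 = σ_v − u = 114.58 − 59.841 = 54.739 kPa.
Stress increase at mid-clay by the 2:1 spreading method:
Δσ = qBL/((B+z)(L+z)) = 211×2.9×5.1/((2.9+6.1)(5.1+6.1)) = 30.959 kPa
Final effective stress: σ'_f = σ'_0 + Δσ = 54.739 + 30.959 = 85.698 kPa.
Normally consolidated clay, so the full stress increment lies on the virgin compression line:
S_c = C_c·H/(1+e₀)·log₁₀(σ'_f/σ'_0) = 0.22×5.4/(1+1.16)×log₁₀(85.698/54.739)
    = 0.55 × 0.19467 = 0.1071 m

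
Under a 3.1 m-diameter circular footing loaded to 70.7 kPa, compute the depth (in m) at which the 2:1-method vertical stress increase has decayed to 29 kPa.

2:1 spreading — at depth z the loaded area has grown by z in each plan dimension:
qD²/(D+z)² = Δσ_z ⇒ z = D(√(q/Δσ_z) − 1) = 3.1×(√(70.7/29) − 1) = 1.74 m

z ≈ 1.74 m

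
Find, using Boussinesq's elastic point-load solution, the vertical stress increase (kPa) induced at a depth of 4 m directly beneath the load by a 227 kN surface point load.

Δσ_z ≈ 6.77 kPa

Boussinesq vertical stress below a point load on an elastic half-space:
Δσ_z = 3P/(2πz²) · [1 + (r/z)²]^(−5/2)
r/z = 0/4 = 0; [1+(r/z)²]^(−5/2) = 1.
Δσ_z = 3×227/(2π×4²) × 1 = 6.774 × 1 = 6.774 kPa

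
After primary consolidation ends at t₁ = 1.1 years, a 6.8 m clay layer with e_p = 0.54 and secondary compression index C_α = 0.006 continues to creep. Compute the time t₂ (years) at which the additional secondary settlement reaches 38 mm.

S_s = C_α·H/(1+e_p)·log₁₀(t₂/t₁) ⇒ log₁₀(t₂/t₁) = S_s·(1+e_p)/(C_α·H).
log₁₀(t₂/t₁) = 0.038 × (1+0.54) / (0.006×6.8) = 1.434
t₂ = t₁ × 10^1.434 = 1.1 × 27.18 = 29.9 years

t₂ ≈ 29.9 years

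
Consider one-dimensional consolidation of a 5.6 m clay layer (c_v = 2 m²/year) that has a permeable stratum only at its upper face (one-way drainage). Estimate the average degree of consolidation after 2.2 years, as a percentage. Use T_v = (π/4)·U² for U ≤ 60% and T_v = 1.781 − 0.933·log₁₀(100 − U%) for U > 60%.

U ≈ 42.3 %

Drainage path length: H_d = H = 5.6 m (single drainage).
T_v = c_v·t/H_d² = 2×2.2/5.6² = 0.14031.
T_v = 0.14031 corresponds to the U ≤ 60% branch:
U = √(4T_v/π) = 0.4227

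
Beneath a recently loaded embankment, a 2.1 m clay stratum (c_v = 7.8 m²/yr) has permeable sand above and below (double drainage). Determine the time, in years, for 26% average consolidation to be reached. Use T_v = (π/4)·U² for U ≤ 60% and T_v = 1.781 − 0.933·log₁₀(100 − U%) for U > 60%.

Drainage path length: H_d = H/2 = 1.05 m (double drainage).
U ≤ 60%: T_v = (π/4)·U² = (π/4)×0.26² = 0.053093.
t = T_v·H_d²/c_v = 0.053093×1.05²/7.8 = 0.007504 years.

t ≈ 0.0075 years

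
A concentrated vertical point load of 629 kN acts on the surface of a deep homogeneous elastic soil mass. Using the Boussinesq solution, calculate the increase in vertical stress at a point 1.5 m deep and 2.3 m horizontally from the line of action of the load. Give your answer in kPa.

Boussinesq vertical stress below a point load on an elastic half-space:
Δσ_z = 3P/(2πz²) · [1 + (r/z)²]^(−5/2)
r/z = 2.3/1.5 = 1.5333; [1+(r/z)²]^(−5/2) = 0.048644.
Δσ_z = 3×629/(2π×1.5²) × 0.048644 = 133.48 × 0.048644 = 6.493 kPa

Δσ_z ≈ 6.49 kPa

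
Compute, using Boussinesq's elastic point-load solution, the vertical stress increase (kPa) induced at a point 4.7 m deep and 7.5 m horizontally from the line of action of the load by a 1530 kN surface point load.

Boussinesq vertical stress below a point load on an elastic half-space:
Δσ_z = 3P/(2πz²) · [1 + (r/z)²]^(−5/2)
r/z = 7.5/4.7 = 1.5957; [1+(r/z)²]^(−5/2) = 0.042221.
Δσ_z = 3×1530/(2π×4.7²) × 0.042221 = 33.07 × 0.042221 = 1.396 kPa

Δσ_z ≈ 1.4 kPa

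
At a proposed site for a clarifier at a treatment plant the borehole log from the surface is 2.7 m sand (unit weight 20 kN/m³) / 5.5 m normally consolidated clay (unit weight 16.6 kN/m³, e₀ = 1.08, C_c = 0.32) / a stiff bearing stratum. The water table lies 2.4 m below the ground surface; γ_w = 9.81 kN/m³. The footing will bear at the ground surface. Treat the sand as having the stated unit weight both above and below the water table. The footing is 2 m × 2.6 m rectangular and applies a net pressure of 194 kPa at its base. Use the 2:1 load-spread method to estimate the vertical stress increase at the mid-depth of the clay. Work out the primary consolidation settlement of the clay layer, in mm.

S_c ≈ 79.4 mm

Mid-depth of clay below the ground surface: z = 2.7 + 5.5/2 = 5.45 m.
Total vertical stress at mid-clay: σ_v = 20×2.7 + 16.6×2.75 = 99.65 kPa.
Pore pressure: u = 9.81×(5.45 − 2.4) = 29.921 kPa.
Initial effective stress: σ'_0 = σ_v − u = 99.65 − 29.921 = 69.729 kPa.
Stress increase at mid-clay by the 2:1 spreading method:
Δσ = qBL/((B+z)(L+z)) = 194×2×2.6/((2+5.45)(2.6+5.45)) = 16.821 kPa
Final effective stress: σ'_f = σ'_0 + Δσ = 69.729 + 16.821 = 86.55 kPa.
Normally consolidated clay, so the full stress increment lies on the virgin compression line:
S_c = C_c·H/(1+e₀)·log₁₀(σ'_f/σ'_0) = 0.32×5.5/(1+1.08)×log₁₀(86.55/69.729)
    = 0.84615 × 0.093854 = 0.07941 m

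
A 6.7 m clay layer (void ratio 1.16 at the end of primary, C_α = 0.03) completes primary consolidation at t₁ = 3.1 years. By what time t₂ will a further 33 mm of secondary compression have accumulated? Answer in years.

S_s = C_α·H/(1+e_p)·log₁₀(t₂/t₁) ⇒ log₁₀(t₂/t₁) = S_s·(1+e_p)/(C_α·H).
log₁₀(t₂/t₁) = 0.033 × (1+1.16) / (0.03×6.7) = 0.3546
t₂ = t₁ × 10^0.3546 = 3.1 × 2.263 = 7.014 years

t₂ ≈ 7.01 years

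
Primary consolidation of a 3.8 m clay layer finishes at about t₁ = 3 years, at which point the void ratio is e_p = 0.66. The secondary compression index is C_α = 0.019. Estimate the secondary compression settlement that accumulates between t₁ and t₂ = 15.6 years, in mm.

Secondary compression: S_s = C_α·H/(1+e_p)·log₁₀(t₂/t₁)
S_s = 0.019×3.8/(1+0.66)×log₁₀(15.6/3)
    = 0.04349 × 0.716 = 0.03114 m

S_s ≈ 31.1 mm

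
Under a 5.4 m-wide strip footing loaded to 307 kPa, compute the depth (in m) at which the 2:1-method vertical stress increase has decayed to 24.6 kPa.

z ≈ 62 m

2:1 spreading — at depth z the loaded area has grown by z in each plan dimension:
qB/(B+z) = Δσ_z ⇒ z = qB/Δσ_z − B = 307×5.4/24.6 − 5.4 = 61.99 m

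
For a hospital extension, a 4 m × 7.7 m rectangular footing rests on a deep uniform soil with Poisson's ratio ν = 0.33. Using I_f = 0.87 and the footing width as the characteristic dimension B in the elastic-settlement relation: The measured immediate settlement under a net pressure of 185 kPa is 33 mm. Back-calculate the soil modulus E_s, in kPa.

E_s ≈ 17400 kPa

S_e = q·B·(1−ν²)/E_s · I_f  ⇒  E_s = q·B·(1−ν²)·I_f / S_e.
E_s = 185 × 4 × 0.8911 × 0.87 / 0.033 = 17380 kPa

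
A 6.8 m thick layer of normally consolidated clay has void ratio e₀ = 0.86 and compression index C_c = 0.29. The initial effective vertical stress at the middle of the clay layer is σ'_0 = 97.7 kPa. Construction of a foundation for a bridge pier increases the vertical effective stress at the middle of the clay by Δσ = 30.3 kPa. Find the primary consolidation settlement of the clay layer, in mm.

S_c ≈ 124 mm

Final effective stress: σ'_f = σ'_0 + Δσ = 97.7 + 30.3 = 128 kPa.
Normally consolidated clay, so the full stress increment lies on the virgin compression line:
S_c = C_c·H/(1+e₀)·log₁₀(σ'_f/σ'_0) = 0.29×6.8/(1+0.86)×log₁₀(128/97.7)
    = 1.0602 × 0.11732 = 0.1244 m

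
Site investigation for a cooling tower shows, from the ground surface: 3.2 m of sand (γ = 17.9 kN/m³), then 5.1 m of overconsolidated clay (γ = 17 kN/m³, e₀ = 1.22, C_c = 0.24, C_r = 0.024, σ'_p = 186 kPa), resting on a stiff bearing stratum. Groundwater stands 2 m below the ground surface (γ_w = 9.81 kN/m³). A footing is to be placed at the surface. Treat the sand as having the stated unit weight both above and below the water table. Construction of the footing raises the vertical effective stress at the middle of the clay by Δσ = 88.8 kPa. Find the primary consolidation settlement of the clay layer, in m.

S_c ≈ 0.0209 m

Mid-depth of clay below the ground surface: z = 3.2 + 5.1/2 = 5.75 m.
Total vertical stress at mid-clay: σ_v = 17.9×3.2 + 17×2.55 = 100.63 kPa.
Pore pressure: u = 9.81×(5.75 − 2) = 36.788 kPa.
Initial effective stress: σ'_0 = σ_v − u = 100.63 − 36.788 = 63.842 kPa.
Final effective stress: σ'_f = 63.842 + 88.8 = 152.64 kPa.
σ'_f = 152.64 ≤ σ'_p = 186 kPa, so the clay remains overconsolidated and only the recompression index applies:
S_c = C_r·H/(1+e₀)·log₁₀(σ'_f/σ'_0) = 0.024×5.1/2.22×log₁₀(152.64/63.842)
    = 0.055135 × 0.37856 = 0.02087 m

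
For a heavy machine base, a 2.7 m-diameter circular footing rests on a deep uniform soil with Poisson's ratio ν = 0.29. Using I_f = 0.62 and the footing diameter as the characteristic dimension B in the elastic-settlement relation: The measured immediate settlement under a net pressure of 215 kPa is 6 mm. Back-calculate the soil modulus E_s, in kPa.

E_s ≈ 54900 kPa

S_e = q·B·(1−ν²)/E_s · I_f  ⇒  E_s = q·B·(1−ν²)·I_f / S_e.
E_s = 215 × 2.7 × 0.9159 × 0.62 / 0.006 = 54940 kPa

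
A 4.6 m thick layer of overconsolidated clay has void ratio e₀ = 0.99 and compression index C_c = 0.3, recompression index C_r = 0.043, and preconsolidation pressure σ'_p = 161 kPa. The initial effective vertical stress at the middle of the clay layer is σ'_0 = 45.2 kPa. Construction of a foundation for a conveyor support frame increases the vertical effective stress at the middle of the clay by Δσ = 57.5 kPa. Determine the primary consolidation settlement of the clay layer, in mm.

Final effective stress: σ'_f = 45.2 + 57.5 = 102.7 kPa.
σ'_f = 102.7 ≤ σ'_p = 161 kPa, so the clay remains overconsolidated and only the recompression index applies:
S_c = C_r·H/(1+e₀)·log₁₀(σ'_f/σ'_0) = 0.043×4.6/1.99×log₁₀(102.7/45.2)
    = 0.099399 × 0.35643 = 0.03543 m

S_c ≈ 35.4 mm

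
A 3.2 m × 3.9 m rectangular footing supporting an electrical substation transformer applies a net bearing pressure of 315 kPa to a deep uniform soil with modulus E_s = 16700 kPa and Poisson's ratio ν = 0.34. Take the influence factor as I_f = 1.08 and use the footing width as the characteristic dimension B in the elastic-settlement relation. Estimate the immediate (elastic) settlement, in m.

S_e ≈ 0.0577 m

Immediate (elastic) settlement: S_e = q·B·(1−ν²)/E_s · I_f.
S_e = 315 × 3.2 × (1 − 0.34²) / 16700 × 1.08
    = 315 × 3.2 × 0.8844 / 16700 × 1.08
    = 0.05765 m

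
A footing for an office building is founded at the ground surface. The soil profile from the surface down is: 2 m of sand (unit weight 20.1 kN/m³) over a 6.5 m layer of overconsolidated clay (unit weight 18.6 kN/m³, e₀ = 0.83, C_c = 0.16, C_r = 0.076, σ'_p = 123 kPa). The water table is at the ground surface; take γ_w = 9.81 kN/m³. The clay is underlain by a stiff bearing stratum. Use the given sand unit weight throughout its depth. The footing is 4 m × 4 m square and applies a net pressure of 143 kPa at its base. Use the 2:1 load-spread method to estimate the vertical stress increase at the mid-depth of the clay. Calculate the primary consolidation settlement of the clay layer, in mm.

S_c ≈ 50.9 mm

Mid-depth of clay below the ground surface: z = 2 + 6.5/2 = 5.25 m.
Total vertical stress at mid-clay: σ_v = 20.1×2 + 18.6×3.25 = 100.65 kPa.
Pore pressure: u = 9.81×(5.25 − 0) = 51.503 kPa.
Initial effective stress: σ'_0 = σ_v − u = 100.65 − 51.503 = 49.147 kPa.
Stress increase at mid-clay by the 2:1 spreading method:
Δσ = qBL/((B+z)(L+z)) = 143×4×4/((4+5.25)(4+5.25)) = 26.741 kPa
Final effective stress: σ'_f = 49.147 + 26.741 = 75.888 kPa.
σ'_f = 75.888 ≤ σ'_p = 123 kPa, so the clay remains overconsolidated and only the recompression index applies:
S_c = C_r·H/(1+e₀)·log₁₀(σ'_f/σ'_0) = 0.076×6.5/1.83×log₁₀(75.888/49.147)
    = 0.26994 × 0.18868 = 0.05093 m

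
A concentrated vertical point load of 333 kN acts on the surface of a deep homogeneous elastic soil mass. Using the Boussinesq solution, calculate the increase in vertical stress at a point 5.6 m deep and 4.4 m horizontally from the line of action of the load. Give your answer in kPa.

Δσ_z ≈ 1.52 kPa

Boussinesq vertical stress below a point load on an elastic half-space:
Δσ_z = 3P/(2πz²) · [1 + (r/z)²]^(−5/2)
r/z = 4.4/5.6 = 0.78571; [1+(r/z)²]^(−5/2) = 0.3006.
Δσ_z = 3×333/(2π×5.6²) × 0.3006 = 5.07 × 0.3006 = 1.524 kPa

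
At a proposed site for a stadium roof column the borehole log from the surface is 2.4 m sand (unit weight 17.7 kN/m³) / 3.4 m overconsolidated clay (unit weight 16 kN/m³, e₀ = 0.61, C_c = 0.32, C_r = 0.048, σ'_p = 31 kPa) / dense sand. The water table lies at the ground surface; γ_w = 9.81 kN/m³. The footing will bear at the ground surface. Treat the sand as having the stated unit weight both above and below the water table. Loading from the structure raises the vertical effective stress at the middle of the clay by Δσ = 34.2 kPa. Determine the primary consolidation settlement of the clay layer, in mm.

Mid-depth of clay below the ground surface: z = 2.4 + 3.4/2 = 4.1 m.
Total vertical stress at mid-clay: σ_v = 17.7×2.4 + 16×1.7 = 69.68 kPa.
Pore pressure: u = 9.81×(4.1 − 0) = 40.221 kPa.
Initial effective stress: σ'_0 = σ_v − u = 69.68 − 40.221 = 29.459 kPa.
Final effective stress: σ'_f = 29.459 + 34.2 = 63.659 kPa.
σ'_f = 63.659 > σ'_p = 31 kPa, so the stress path crosses the preconsolidation pressure — recompression up to σ'_p, then virgin compression beyond:
S_c = H/(1+e₀)·[C_r·log₁₀(σ'_p/σ'_0) + C_c·log₁₀(σ'_f/σ'_p)]
    = 3.4/1.61 × [0.048×log₁₀(31/29.459) + 0.32×log₁₀(63.659/31)]
    = 2.1118 × [0.0010629 + 0.099999] = 0.2134 m

S_c ≈ 213 mm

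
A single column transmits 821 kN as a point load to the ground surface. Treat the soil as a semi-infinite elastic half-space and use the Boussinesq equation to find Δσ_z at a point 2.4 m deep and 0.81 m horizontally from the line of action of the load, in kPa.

Δσ_z ≈ 52 kPa

Boussinesq vertical stress below a point load on an elastic half-space:
Δσ_z = 3P/(2πz²) · [1 + (r/z)²]^(−5/2)
r/z = 0.81/2.4 = 0.3375; [1+(r/z)²]^(−5/2) = 0.76362.
Δσ_z = 3×821/(2π×2.4²) × 0.76362 = 68.055 × 0.76362 = 51.97 kPa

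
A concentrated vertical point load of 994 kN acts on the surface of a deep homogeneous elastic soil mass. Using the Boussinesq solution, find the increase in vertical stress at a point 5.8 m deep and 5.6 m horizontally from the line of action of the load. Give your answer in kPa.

Boussinesq vertical stress below a point load on an elastic half-space:
Δσ_z = 3P/(2πz²) · [1 + (r/z)²]^(−5/2)
r/z = 5.6/5.8 = 0.96552; [1+(r/z)²]^(−5/2) = 0.19269.
Δσ_z = 3×994/(2π×5.8²) × 0.19269 = 14.108 × 0.19269 = 2.718 kPa

Δσ_z ≈ 2.72 kPa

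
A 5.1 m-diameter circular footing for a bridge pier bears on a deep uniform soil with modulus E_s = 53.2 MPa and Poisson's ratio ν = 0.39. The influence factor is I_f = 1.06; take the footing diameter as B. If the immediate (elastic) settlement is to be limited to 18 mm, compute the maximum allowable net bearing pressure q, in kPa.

E_s = 53.2 MPa = 53200 kPa.
S_e = q·B·(1−ν²)/E_s · I_f  ⇒  q = S_e·E_s / (B·(1−ν²)·I_f).
q = 0.018 × 53200 / (5.1 × 0.8479 × 1.06) = 208.9 kPa

q ≈ 209 kPa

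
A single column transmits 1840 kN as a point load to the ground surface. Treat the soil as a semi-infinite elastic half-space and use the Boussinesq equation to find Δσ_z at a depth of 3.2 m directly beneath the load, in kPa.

Δσ_z ≈ 85.8 kPa

Boussinesq vertical stress below a point load on an elastic half-space:
Δσ_z = 3P/(2πz²) · [1 + (r/z)²]^(−5/2)
r/z = 0/3.2 = 0; [1+(r/z)²]^(−5/2) = 1.
Δσ_z = 3×1840/(2π×3.2²) × 1 = 85.794 × 1 = 85.79 kPa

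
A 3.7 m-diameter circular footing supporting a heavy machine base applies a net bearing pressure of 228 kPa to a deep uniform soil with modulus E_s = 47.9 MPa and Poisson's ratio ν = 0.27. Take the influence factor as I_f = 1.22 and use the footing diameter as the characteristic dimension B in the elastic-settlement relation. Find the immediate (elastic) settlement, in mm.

Immediate (elastic) settlement: S_e = q·B·(1−ν²)/E_s · I_f.
E_s = 47.9 MPa = 47900 kPa.
S_e = 228 × 3.7 × (1 − 0.27²) / 47900 × 1.22
    = 228 × 3.7 × 0.9271 / 47900 × 1.22
    = 0.01992 m = 19.92 mm

S_e ≈ 19.9 mm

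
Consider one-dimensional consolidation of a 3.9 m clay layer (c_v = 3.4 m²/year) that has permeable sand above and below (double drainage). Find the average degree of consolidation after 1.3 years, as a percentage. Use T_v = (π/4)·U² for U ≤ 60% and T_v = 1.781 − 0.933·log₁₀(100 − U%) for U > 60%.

U ≈ 95.4 %

Drainage path length: H_d = H/2 = 1.95 m (double drainage).
T_v = c_v·t/H_d² = 3.4×1.3/1.95² = 1.1624.
T_v = 1.1624 corresponds to the U > 60% branch:
U = 1 − 10^((1.781 − T_v)/0.933)/100 = 0.954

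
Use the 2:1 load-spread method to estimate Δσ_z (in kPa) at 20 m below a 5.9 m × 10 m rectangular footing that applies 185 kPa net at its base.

Δσ_z ≈ 14 kPa

By the 2:1 method the load spreads at 1 horizontal : 2 vertical, so at depth z the loaded area has grown by z in each plan dimension:
Δσ = qBL/((B+z)(L+z)) = 185×5.9×10/((5.9+20)(10+20)) = 14.048 kPa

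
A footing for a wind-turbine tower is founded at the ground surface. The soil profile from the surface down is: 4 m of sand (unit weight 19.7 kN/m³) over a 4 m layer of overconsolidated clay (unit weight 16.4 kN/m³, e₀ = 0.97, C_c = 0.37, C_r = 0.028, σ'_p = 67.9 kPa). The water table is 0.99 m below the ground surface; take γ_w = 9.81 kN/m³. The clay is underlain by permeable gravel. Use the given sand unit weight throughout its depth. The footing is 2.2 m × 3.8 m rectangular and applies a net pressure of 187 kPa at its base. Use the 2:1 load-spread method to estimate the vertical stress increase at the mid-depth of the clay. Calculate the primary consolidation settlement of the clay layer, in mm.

S_c ≈ 63.3 mm

Mid-depth of clay below the ground surface: z = 4 + 4/2 = 6 m.
Total vertical stress at mid-clay: σ_v = 19.7×4 + 16.4×2 = 111.6 kPa.
Pore pressure: u = 9.81×(6 − 0.99) = 49.148 kPa.
Initial effective stress: σ'_0 = σ_v − u = 111.6 − 49.148 = 62.452 kPa.
Stress increase at mid-clay by the 2:1 spreading method:
Δσ = qBL/((B+z)(L+z)) = 187×2.2×3.8/((2.2+6)(3.8+6)) = 19.454 kPa
Final effective stress: σ'_f = 62.452 + 19.454 = 81.906 kPa.
σ'_f = 81.906 > σ'_p = 67.9 kPa, so the stress path crosses the preconsolidation pressure — recompression up to σ'_p, then virgin compression beyond:
S_c = H/(1+e₀)·[C_r·log₁₀(σ'_p/σ'_0) + C_c·log₁₀(σ'_f/σ'_p)]
    = 4/1.97 × [0.028×log₁₀(67.9/62.452) + 0.37×log₁₀(81.906/67.9)]
    = 2.0305 × [0.0010171 + 0.030135] = 0.06325 m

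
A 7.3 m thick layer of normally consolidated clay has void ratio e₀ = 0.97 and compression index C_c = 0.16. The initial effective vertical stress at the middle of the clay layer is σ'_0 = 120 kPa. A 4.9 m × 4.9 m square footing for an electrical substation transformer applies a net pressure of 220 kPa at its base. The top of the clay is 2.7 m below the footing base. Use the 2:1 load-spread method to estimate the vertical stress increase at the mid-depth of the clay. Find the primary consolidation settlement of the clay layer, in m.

S_c ≈ 0.0769 m

Mid-depth of clay below the footing base: z = 2.7 + 7.3/2 = 6.35 m.
Stress increase at mid-clay by the 2:1 spreading method:
Δσ = qBL/((B+z)(L+z)) = 220×4.9×4.9/((4.9+6.35)(4.9+6.35)) = 41.736 kPa
Final effective stress: σ'_f = σ'_0 + Δσ = 120 + 41.736 = 161.74 kPa.
Normally consolidated clay, so the full stress increment lies on the virgin compression line:
S_c = C_c·H/(1+e₀)·log₁₀(σ'_f/σ'_0) = 0.16×7.3/(1+0.97)×log₁₀(161.74/120)
    = 0.59289 × 0.12964 = 0.07686 m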